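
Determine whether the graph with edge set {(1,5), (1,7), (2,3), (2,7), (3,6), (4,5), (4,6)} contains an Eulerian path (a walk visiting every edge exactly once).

Step 1: Find the degree of each vertex:
  deg(1) = 2
  deg(2) = 2
  deg(3) = 2
  deg(4) = 2
  deg(5) = 2
  deg(6) = 2
  deg(7) = 2

Step 2: Count vertices with odd degree:
  All vertices have even degree (0 odd-degree vertices)

Step 3: Apply Euler's theorem:
  - Eulerian circuit exists iff graph is connected and all vertices have even degree
  - Eulerian path exists iff graph is connected and has 0 or 2 odd-degree vertices

Graph is connected with 0 odd-degree vertices.
Both Eulerian circuit and Eulerian path exist.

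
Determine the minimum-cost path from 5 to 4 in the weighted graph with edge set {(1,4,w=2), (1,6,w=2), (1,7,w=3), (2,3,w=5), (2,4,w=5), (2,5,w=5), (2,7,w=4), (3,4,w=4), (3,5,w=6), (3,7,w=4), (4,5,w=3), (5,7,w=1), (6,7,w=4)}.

Step 1: Build adjacency list with weights:
  1: 4(w=2), 6(w=2), 7(w=3)
  2: 3(w=5), 4(w=5), 5(w=5), 7(w=4)
  3: 2(w=5), 4(w=4), 5(w=6), 7(w=4)
  4: 1(w=2), 2(w=5), 3(w=4), 5(w=3)
  5: 2(w=5), 3(w=6), 4(w=3), 7(w=1)
  6: 1(w=2), 7(w=4)
  7: 1(w=3), 2(w=4), 3(w=4), 5(w=1), 6(w=4)

Step 2: Apply Dijkstra's algorithm from vertex 5:
  Visit vertex 5 (distance=0)
    Update dist[2] = 5
    Update dist[3] = 6
    Update dist[4] = 3
    Update dist[7] = 1
  Visit vertex 7 (distance=1)
    Update dist[1] = 4
    Update dist[3] = 5
    Update dist[6] = 5
  Visit vertex 4 (distance=3)

Step 3: Shortest path: 5 -> 4
Total weight: 3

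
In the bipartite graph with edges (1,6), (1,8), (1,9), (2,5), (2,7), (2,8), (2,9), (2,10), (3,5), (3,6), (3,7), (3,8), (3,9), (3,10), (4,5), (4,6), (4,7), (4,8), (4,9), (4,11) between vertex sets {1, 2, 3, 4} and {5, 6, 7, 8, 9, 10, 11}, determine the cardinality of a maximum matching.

Step 1: List the neighbors of each left vertex:
  1: 6, 8, 9
  2: 5, 7, 8, 9, 10
  3: 5, 6, 7, 8, 9, 10
  4: 5, 6, 7, 8, 9, 11

Step 2: Greedily match left vertices, then look for augmenting paths:
  Match 1 -- 6
  Match 2 -- 5
  Match 3 -- 7
  Match 4 -- 8
  No augmenting path remains.

Step 3: Verify this is maximum:
  Matching size 4 = min(|L|, |R|) = min(4, 7), which is an upper bound, so this matching is maximum.

Maximum matching: {(1,6), (2,5), (3,7), (4,8)}
Size: 4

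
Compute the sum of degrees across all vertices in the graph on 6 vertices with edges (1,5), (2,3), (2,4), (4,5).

Step 1: Count edges incident to each vertex:
  deg(1) = 1 (neighbors: 5)
  deg(2) = 2 (neighbors: 3, 4)
  deg(3) = 1 (neighbors: 2)
  deg(4) = 2 (neighbors: 2, 5)
  deg(5) = 2 (neighbors: 1, 4)
  deg(6) = 0 (neighbors: none)

Step 2: Sum all degrees:
  1 + 2 + 1 + 2 + 2 + 0 = 8

Verification: sum of degrees = 2 * |E| = 2 * 4 = 8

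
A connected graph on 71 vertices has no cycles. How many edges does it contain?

A tree on n vertices always has exactly n - 1 edges.
For n = 71: edges = 71 - 1 = 70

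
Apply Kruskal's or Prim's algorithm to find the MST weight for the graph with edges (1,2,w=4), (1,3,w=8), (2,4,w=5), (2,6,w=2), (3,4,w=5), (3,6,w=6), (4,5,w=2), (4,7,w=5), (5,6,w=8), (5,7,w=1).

Apply Kruskal's algorithm (sort edges by weight, add if no cycle):

Sorted edges by weight:
  (5,7) w=1
  (2,6) w=2
  (4,5) w=2
  (1,2) w=4
  (2,4) w=5
  (3,4) w=5
  (4,7) w=5
  (3,6) w=6
  (1,3) w=8
  (5,6) w=8

Add edge (5,7) w=1 -- no cycle. Running total: 1
Add edge (2,6) w=2 -- no cycle. Running total: 3
Add edge (4,5) w=2 -- no cycle. Running total: 5
Add edge (1,2) w=4 -- no cycle. Running total: 9
Add edge (2,4) w=5 -- no cycle. Running total: 14
Add edge (3,4) w=5 -- no cycle. Running total: 19

MST edges: (5,7,w=1), (2,6,w=2), (4,5,w=2), (1,2,w=4), (2,4,w=5), (3,4,w=5)
Total MST weight: 1 + 2 + 2 + 4 + 5 + 5 = 19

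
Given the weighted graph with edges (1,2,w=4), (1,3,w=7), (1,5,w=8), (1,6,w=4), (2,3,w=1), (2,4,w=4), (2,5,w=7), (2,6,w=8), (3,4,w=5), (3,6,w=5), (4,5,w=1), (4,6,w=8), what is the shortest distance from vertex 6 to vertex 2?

Step 1: Build adjacency list with weights:
  1: 2(w=4), 3(w=7), 5(w=8), 6(w=4)
  2: 1(w=4), 3(w=1), 4(w=4), 5(w=7), 6(w=8)
  3: 1(w=7), 2(w=1), 4(w=5), 6(w=5)
  4: 2(w=4), 3(w=5), 5(w=1), 6(w=8)
  5: 1(w=8), 2(w=7), 4(w=1)
  6: 1(w=4), 2(w=8), 3(w=5), 4(w=8)

Step 2: Apply Dijkstra's algorithm from vertex 6:
  Visit vertex 6 (distance=0)
    Update dist[1] = 4
    Update dist[2] = 8
    Update dist[3] = 5
    Update dist[4] = 8
  Visit vertex 1 (distance=4)
    Update dist[5] = 12
  Visit vertex 3 (distance=5)
    Update dist[2] = 6
  Visit vertex 2 (distance=6)

Step 3: Shortest path: 6 -> 3 -> 2
Total weight: 5 + 1 = 6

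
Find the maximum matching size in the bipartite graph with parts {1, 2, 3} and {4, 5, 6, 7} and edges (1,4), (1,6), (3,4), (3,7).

Step 1: List the neighbors of each left vertex:
  1: 4, 6
  2: (none)
  3: 4, 7

Step 2: Greedily match left vertices, then look for augmenting paths:
  Match 1 -- 4
  Match 3 -- 7
  No augmenting path remains.

Step 3: Verify this is maximum:
  Matching has size 2. The vertex set {1, 3} covers every edge and has size 2; any matching has at most one edge per cover vertex, so 2 is maximum (König's theorem).

Maximum matching: {(1,4), (3,7)}
Size: 2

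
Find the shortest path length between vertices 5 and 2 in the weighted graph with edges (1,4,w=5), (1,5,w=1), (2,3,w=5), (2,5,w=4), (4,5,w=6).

Step 1: Build adjacency list with weights:
  1: 4(w=5), 5(w=1)
  2: 3(w=5), 5(w=4)
  3: 2(w=5)
  4: 1(w=5), 5(w=6)
  5: 1(w=1), 2(w=4), 4(w=6)

Step 2: Apply Dijkstra's algorithm from vertex 5:
  Visit vertex 5 (distance=0)
    Update dist[1] = 1
    Update dist[2] = 4
    Update dist[4] = 6
  Visit vertex 1 (distance=1)
  Visit vertex 2 (distance=4)
    Update dist[3] = 9

Step 3: Shortest path: 5 -> 2
Total weight: 4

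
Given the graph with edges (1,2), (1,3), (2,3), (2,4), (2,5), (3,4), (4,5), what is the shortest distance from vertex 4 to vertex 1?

Step 1: Build adjacency list:
  1: 2, 3
  2: 1, 3, 4, 5
  3: 1, 2, 4
  4: 2, 3, 5
  5: 2, 4

Step 2: BFS from vertex 4 to find shortest path to 1:
  vertex 2 reached at distance 1
  vertex 3 reached at distance 1
  vertex 5 reached at distance 1
  vertex 1 reached at distance 2

Step 3: Shortest path: 4 -> 2 -> 1
Path length: 2 edges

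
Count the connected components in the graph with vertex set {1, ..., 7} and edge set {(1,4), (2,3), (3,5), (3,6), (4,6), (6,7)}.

Step 1: Build adjacency list from edges:
  1: 4
  2: 3
  3: 2, 5, 6
  4: 1, 6
  5: 3
  6: 3, 4, 7
  7: 6

Step 2: Run BFS/DFS from vertex 1:
  Visited: {1, 4, 6, 3, 7, 2, 5}
  Reached 7 of 7 vertices

Step 3: All 7 vertices reached from vertex 1, so the graph is connected.
Number of connected components: 1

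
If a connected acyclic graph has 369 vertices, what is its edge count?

A tree on n vertices always has exactly n - 1 edges.
For n = 369: edges = 369 - 1 = 368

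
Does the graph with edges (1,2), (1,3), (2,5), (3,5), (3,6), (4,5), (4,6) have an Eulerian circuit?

Step 1: Find the degree of each vertex:
  deg(1) = 2
  deg(2) = 2
  deg(3) = 3
  deg(4) = 2
  deg(5) = 3
  deg(6) = 2

Step 2: Count vertices with odd degree:
  Odd-degree vertices: 3, 5 (2 total)

Step 3: Apply Euler's theorem:
  - Eulerian circuit exists iff graph is connected and all vertices have even degree
  - Eulerian path exists iff graph is connected and has 0 or 2 odd-degree vertices

Graph is connected with exactly 2 odd-degree vertices (3, 5).
Eulerian path exists (starting and ending at the odd-degree vertices), but no Eulerian circuit.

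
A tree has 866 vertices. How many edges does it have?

A tree on n vertices always has exactly n - 1 edges.
For n = 866: edges = 866 - 1 = 865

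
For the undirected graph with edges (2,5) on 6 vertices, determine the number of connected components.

Step 1: Build adjacency list from edges:
  1: (none)
  2: 5
  3: (none)
  4: (none)
  5: 2
  6: (none)

Step 2: Run BFS/DFS from vertex 1:
  Visited: {1}
  Reached 1 of 6 vertices

Step 3: Only 1 of 6 vertices reached. Graph is disconnected.
Connected components: {1}, {2, 5}, {3}, {4}, {6}
Number of connected components: 5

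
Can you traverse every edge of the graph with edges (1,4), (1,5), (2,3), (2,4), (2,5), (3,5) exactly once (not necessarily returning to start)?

Step 1: Find the degree of each vertex:
  deg(1) = 2
  deg(2) = 3
  deg(3) = 2
  deg(4) = 2
  deg(5) = 3

Step 2: Count vertices with odd degree:
  Odd-degree vertices: 2, 5 (2 total)

Step 3: Apply Euler's theorem:
  - Eulerian circuit exists iff graph is connected and all vertices have even degree
  - Eulerian path exists iff graph is connected and has 0 or 2 odd-degree vertices

Graph is connected with exactly 2 odd-degree vertices (2, 5).
Eulerian path exists (starting and ending at the odd-degree vertices), but no Eulerian circuit.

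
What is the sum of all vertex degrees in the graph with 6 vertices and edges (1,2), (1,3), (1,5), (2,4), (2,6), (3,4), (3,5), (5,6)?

Step 1: Count edges incident to each vertex:
  deg(1) = 3 (neighbors: 2, 3, 5)
  deg(2) = 3 (neighbors: 1, 4, 6)
  deg(3) = 3 (neighbors: 1, 4, 5)
  deg(4) = 2 (neighbors: 2, 3)
  deg(5) = 3 (neighbors: 1, 3, 6)
  deg(6) = 2 (neighbors: 2, 5)

Step 2: Sum all degrees:
  3 + 3 + 3 + 2 + 3 + 2 = 16

Verification: sum of degrees = 2 * |E| = 2 * 8 = 16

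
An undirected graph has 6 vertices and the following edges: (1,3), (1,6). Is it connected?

Step 1: Build adjacency list from edges:
  1: 3, 6
  2: (none)
  3: 1
  4: (none)
  5: (none)
  6: 1

Step 2: Run BFS/DFS from vertex 1:
  Visited: {1, 3, 6}
  Reached 3 of 6 vertices

Step 3: Only 3 of 6 vertices reached. Graph is disconnected.
Connected components: {1, 3, 6}, {2}, {4}, {5}
Answer: No, the graph is not connected (4 components).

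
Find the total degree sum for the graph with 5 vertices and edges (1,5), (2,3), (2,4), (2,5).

Step 1: Count edges incident to each vertex:
  deg(1) = 1 (neighbors: 5)
  deg(2) = 3 (neighbors: 3, 4, 5)
  deg(3) = 1 (neighbors: 2)
  deg(4) = 1 (neighbors: 2)
  deg(5) = 2 (neighbors: 1, 2)

Step 2: Sum all degrees:
  1 + 3 + 1 + 1 + 2 = 8

Verification: sum of degrees = 2 * |E| = 2 * 4 = 8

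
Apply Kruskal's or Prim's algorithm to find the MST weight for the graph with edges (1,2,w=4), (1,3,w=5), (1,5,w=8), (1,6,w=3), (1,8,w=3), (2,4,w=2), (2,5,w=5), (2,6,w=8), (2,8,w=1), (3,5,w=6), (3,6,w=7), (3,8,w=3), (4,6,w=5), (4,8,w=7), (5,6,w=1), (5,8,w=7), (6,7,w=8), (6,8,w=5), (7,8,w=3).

Apply Kruskal's algorithm (sort edges by weight, add if no cycle):

Sorted edges by weight:
  (2,8) w=1
  (5,6) w=1
  (2,4) w=2
  (1,8) w=3
  (1,6) w=3
  (3,8) w=3
  (7,8) w=3
  (1,2) w=4
  (1,3) w=5
  (2,5) w=5
  (4,6) w=5
  (6,8) w=5
  (3,5) w=6
  (3,6) w=7
  (4,8) w=7
  (5,8) w=7
  (1,5) w=8
  (2,6) w=8
  (6,7) w=8

Add edge (2,8) w=1 -- no cycle. Running total: 1
Add edge (5,6) w=1 -- no cycle. Running total: 2
Add edge (2,4) w=2 -- no cycle. Running total: 4
Add edge (1,8) w=3 -- no cycle. Running total: 7
Add edge (1,6) w=3 -- no cycle. Running total: 10
Add edge (3,8) w=3 -- no cycle. Running total: 13
Add edge (7,8) w=3 -- no cycle. Running total: 16

MST edges: (2,8,w=1), (5,6,w=1), (2,4,w=2), (1,8,w=3), (1,6,w=3), (3,8,w=3), (7,8,w=3)
Total MST weight: 1 + 1 + 2 + 3 + 3 + 3 + 3 = 16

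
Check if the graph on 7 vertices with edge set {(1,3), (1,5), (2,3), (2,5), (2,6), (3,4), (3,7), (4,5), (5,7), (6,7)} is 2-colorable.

Step 1: Attempt 2-coloring using BFS:
  Start at vertex 1, assign color 0
  Color vertex 3 with color 1 (neighbor of 1)
  Color vertex 5 with color 1 (neighbor of 1)
  Color vertex 2 with color 0 (neighbor of 3)
  Color vertex 4 with color 0 (neighbor of 3)
  Color vertex 7 with color 0 (neighbor of 3)
  Color vertex 6 with color 1 (neighbor of 2)

Step 2: 2-coloring succeeded. No conflicts found.
  Set A (color 0): {1, 2, 4, 7}
  Set B (color 1): {3, 5, 6}

The graph is bipartite with partition {1, 2, 4, 7}, {3, 5, 6}.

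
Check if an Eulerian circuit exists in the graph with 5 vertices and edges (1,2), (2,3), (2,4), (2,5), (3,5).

Step 1: Find the degree of each vertex:
  deg(1) = 1
  deg(2) = 4
  deg(3) = 2
  deg(4) = 1
  deg(5) = 2

Step 2: Count vertices with odd degree:
  Odd-degree vertices: 1, 4 (2 total)

Step 3: Apply Euler's theorem:
  - Eulerian circuit exists iff graph is connected and all vertices have even degree
  - Eulerian path exists iff graph is connected and has 0 or 2 odd-degree vertices

Graph is connected with exactly 2 odd-degree vertices (1, 4).
Eulerian path exists (starting and ending at the odd-degree vertices), but no Eulerian circuit.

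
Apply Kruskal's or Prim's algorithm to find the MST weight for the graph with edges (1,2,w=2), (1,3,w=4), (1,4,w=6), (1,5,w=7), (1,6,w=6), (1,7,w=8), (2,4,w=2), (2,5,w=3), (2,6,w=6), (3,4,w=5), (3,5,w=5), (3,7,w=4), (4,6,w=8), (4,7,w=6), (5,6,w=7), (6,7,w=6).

Apply Kruskal's algorithm (sort edges by weight, add if no cycle):

Sorted edges by weight:
  (1,2) w=2
  (2,4) w=2
  (2,5) w=3
  (1,3) w=4
  (3,7) w=4
  (3,5) w=5
  (3,4) w=5
  (1,4) w=6
  (1,6) w=6
  (2,6) w=6
  (4,7) w=6
  (6,7) w=6
  (1,5) w=7
  (5,6) w=7
  (1,7) w=8
  (4,6) w=8

Add edge (1,2) w=2 -- no cycle. Running total: 2
Add edge (2,4) w=2 -- no cycle. Running total: 4
Add edge (2,5) w=3 -- no cycle. Running total: 7
Add edge (1,3) w=4 -- no cycle. Running total: 11
Add edge (3,7) w=4 -- no cycle. Running total: 15
Skip edge (3,5) w=5 -- would create cycle
Skip edge (3,4) w=5 -- would create cycle
Skip edge (1,4) w=6 -- would create cycle
Add edge (1,6) w=6 -- no cycle. Running total: 21

MST edges: (1,2,w=2), (2,4,w=2), (2,5,w=3), (1,3,w=4), (3,7,w=4), (1,6,w=6)
Total MST weight: 2 + 2 + 3 + 4 + 4 + 6 = 21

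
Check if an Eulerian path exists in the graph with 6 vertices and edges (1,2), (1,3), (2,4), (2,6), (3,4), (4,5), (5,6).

Step 1: Find the degree of each vertex:
  deg(1) = 2
  deg(2) = 3
  deg(3) = 2
  deg(4) = 3
  deg(5) = 2
  deg(6) = 2

Step 2: Count vertices with odd degree:
  Odd-degree vertices: 2, 4 (2 total)

Step 3: Apply Euler's theorem:
  - Eulerian circuit exists iff graph is connected and all vertices have even degree
  - Eulerian path exists iff graph is connected and has 0 or 2 odd-degree vertices

Graph is connected with exactly 2 odd-degree vertices (2, 4).
Eulerian path exists (starting and ending at the odd-degree vertices), but no Eulerian circuit.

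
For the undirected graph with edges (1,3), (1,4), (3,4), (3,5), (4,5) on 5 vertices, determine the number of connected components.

Step 1: Build adjacency list from edges:
  1: 3, 4
  2: (none)
  3: 1, 4, 5
  4: 1, 3, 5
  5: 3, 4

Step 2: Run BFS/DFS from vertex 1:
  Visited: {1, 3, 4, 5}
  Reached 4 of 5 vertices

Step 3: Only 4 of 5 vertices reached. Graph is disconnected.
Connected components: {1, 3, 4, 5}, {2}
Number of connected components: 2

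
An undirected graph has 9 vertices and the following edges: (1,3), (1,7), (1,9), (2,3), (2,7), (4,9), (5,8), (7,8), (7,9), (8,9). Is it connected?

Step 1: Build adjacency list from edges:
  1: 3, 7, 9
  2: 3, 7
  3: 1, 2
  4: 9
  5: 8
  6: (none)
  7: 1, 2, 8, 9
  8: 5, 7, 9
  9: 1, 4, 7, 8

Step 2: Run BFS/DFS from vertex 1:
  Visited: {1, 3, 7, 9, 2, 8, 4, 5}
  Reached 8 of 9 vertices

Step 3: Only 8 of 9 vertices reached. Graph is disconnected.
Connected components: {1, 2, 3, 4, 5, 7, 8, 9}, {6}
Answer: No, the graph is not connected (2 components).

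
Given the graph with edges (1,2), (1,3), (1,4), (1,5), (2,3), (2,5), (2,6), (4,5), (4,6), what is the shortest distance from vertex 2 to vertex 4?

Step 1: Build adjacency list:
  1: 2, 3, 4, 5
  2: 1, 3, 5, 6
  3: 1, 2
  4: 1, 5, 6
  5: 1, 2, 4
  6: 2, 4

Step 2: BFS from vertex 2 to find shortest path to 4:
  vertex 1 reached at distance 1
  vertex 3 reached at distance 1
  vertex 5 reached at distance 1
  vertex 6 reached at distance 1
  vertex 4 reached at distance 2

Step 3: Shortest path: 2 -> 1 -> 4
Path length: 2 edges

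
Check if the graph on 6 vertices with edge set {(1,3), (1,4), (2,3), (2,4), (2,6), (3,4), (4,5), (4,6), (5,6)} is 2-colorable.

Step 1: Attempt 2-coloring using BFS:
  Start at vertex 1, assign color 0
  Color vertex 3 with color 1 (neighbor of 1)
  Color vertex 4 with color 1 (neighbor of 1)
  Color vertex 2 with color 0 (neighbor of 3)

Step 2: Conflict found! Vertices 3 and 4 are adjacent but have the same color.
This means the graph contains an odd cycle.

The graph is NOT bipartite.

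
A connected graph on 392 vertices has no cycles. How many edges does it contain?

A tree on n vertices always has exactly n - 1 edges.
For n = 392: edges = 392 - 1 = 391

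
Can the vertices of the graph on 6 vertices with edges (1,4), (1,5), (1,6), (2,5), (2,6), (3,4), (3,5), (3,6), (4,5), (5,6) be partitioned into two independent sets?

Step 1: Attempt 2-coloring using BFS:
  Start at vertex 1, assign color 0
  Color vertex 4 with color 1 (neighbor of 1)
  Color vertex 5 with color 1 (neighbor of 1)
  Color vertex 6 with color 1 (neighbor of 1)
  Color vertex 3 with color 0 (neighbor of 4)

Step 2: Conflict found! Vertices 4 and 5 are adjacent but have the same color.
This means the graph contains an odd cycle.

The graph is NOT bipartite.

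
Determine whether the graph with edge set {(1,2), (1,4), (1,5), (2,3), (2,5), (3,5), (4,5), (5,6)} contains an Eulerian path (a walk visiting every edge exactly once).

Step 1: Find the degree of each vertex:
  deg(1) = 3
  deg(2) = 3
  deg(3) = 2
  deg(4) = 2
  deg(5) = 5
  deg(6) = 1

Step 2: Count vertices with odd degree:
  Odd-degree vertices: 1, 2, 5, 6 (4 total)

Step 3: Apply Euler's theorem:
  - Eulerian circuit exists iff graph is connected and all vertices have even degree
  - Eulerian path exists iff graph is connected and has 0 or 2 odd-degree vertices

Graph has 4 odd-degree vertices (need 0 or 2).
Neither Eulerian path nor Eulerian circuit exists.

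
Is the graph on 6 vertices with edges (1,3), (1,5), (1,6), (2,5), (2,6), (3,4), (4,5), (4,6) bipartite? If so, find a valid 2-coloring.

Step 1: Attempt 2-coloring using BFS:
  Start at vertex 1, assign color 0
  Color vertex 3 with color 1 (neighbor of 1)
  Color vertex 5 with color 1 (neighbor of 1)
  Color vertex 6 with color 1 (neighbor of 1)
  Color vertex 4 with color 0 (neighbor of 3)
  Color vertex 2 with color 0 (neighbor of 5)

Step 2: 2-coloring succeeded. No conflicts found.
  Set A (color 0): {1, 2, 4}
  Set B (color 1): {3, 5, 6}

The graph is bipartite with partition {1, 2, 4}, {3, 5, 6}.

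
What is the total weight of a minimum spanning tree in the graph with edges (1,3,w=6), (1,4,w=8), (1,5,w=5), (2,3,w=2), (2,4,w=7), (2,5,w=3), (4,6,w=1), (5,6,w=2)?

Apply Kruskal's algorithm (sort edges by weight, add if no cycle):

Sorted edges by weight:
  (4,6) w=1
  (2,3) w=2
  (5,6) w=2
  (2,5) w=3
  (1,5) w=5
  (1,3) w=6
  (2,4) w=7
  (1,4) w=8

Add edge (4,6) w=1 -- no cycle. Running total: 1
Add edge (2,3) w=2 -- no cycle. Running total: 3
Add edge (5,6) w=2 -- no cycle. Running total: 5
Add edge (2,5) w=3 -- no cycle. Running total: 8
Add edge (1,5) w=5 -- no cycle. Running total: 13

MST edges: (4,6,w=1), (2,3,w=2), (5,6,w=2), (2,5,w=3), (1,5,w=5)
Total MST weight: 1 + 2 + 2 + 3 + 5 = 13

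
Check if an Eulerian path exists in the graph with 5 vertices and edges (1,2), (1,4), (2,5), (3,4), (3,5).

Step 1: Find the degree of each vertex:
  deg(1) = 2
  deg(2) = 2
  deg(3) = 2
  deg(4) = 2
  deg(5) = 2

Step 2: Count vertices with odd degree:
  All vertices have even degree (0 odd-degree vertices)

Step 3: Apply Euler's theorem:
  - Eulerian circuit exists iff graph is connected and all vertices have even degree
  - Eulerian path exists iff graph is connected and has 0 or 2 odd-degree vertices

Graph is connected with 0 odd-degree vertices.
Both Eulerian circuit and Eulerian path exist.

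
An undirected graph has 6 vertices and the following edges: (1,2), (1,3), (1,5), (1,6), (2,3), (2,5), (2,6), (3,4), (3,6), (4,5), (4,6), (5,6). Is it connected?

Step 1: Build adjacency list from edges:
  1: 2, 3, 5, 6
  2: 1, 3, 5, 6
  3: 1, 2, 4, 6
  4: 3, 5, 6
  5: 1, 2, 4, 6
  6: 1, 2, 3, 4, 5

Step 2: Run BFS/DFS from vertex 1:
  Visited: {1, 2, 3, 5, 6, 4}
  Reached 6 of 6 vertices

Step 3: All 6 vertices reached from vertex 1, so the graph is connected.
Answer: Yes, the graph is connected.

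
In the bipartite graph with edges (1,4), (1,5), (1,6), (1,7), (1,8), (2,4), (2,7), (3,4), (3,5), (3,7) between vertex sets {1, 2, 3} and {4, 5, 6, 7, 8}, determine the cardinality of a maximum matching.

Step 1: List the neighbors of each left vertex:
  1: 4, 5, 6, 7, 8
  2: 4, 7
  3: 4, 5, 7

Step 2: Greedily match left vertices, then look for augmenting paths:
  Match 1 -- 4
  Match 2 -- 7
  Match 3 -- 5
  No augmenting path remains.

Step 3: Verify this is maximum:
  Matching size 3 = min(|L|, |R|) = min(3, 5), which is an upper bound, so this matching is maximum.

Maximum matching: {(1,4), (2,7), (3,5)}
Size: 3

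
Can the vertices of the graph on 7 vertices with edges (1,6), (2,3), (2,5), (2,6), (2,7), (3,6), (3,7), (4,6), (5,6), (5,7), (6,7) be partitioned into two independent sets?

Step 1: Attempt 2-coloring using BFS:
  Start at vertex 1, assign color 0
  Color vertex 6 with color 1 (neighbor of 1)
  Color vertex 2 with color 0 (neighbor of 6)
  Color vertex 3 with color 0 (neighbor of 6)
  Color vertex 4 with color 0 (neighbor of 6)
  Color vertex 5 with color 0 (neighbor of 6)
  Color vertex 7 with color 0 (neighbor of 6)

Step 2: Conflict found! Vertices 2 and 3 are adjacent but have the same color.
This means the graph contains an odd cycle.

The graph is NOT bipartite.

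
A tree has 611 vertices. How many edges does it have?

A tree on n vertices always has exactly n - 1 edges.
For n = 611: edges = 611 - 1 = 610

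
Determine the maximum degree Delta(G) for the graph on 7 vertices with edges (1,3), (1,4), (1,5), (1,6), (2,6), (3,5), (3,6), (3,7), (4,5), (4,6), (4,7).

Step 1: Count edges incident to each vertex:
  deg(1) = 4 (neighbors: 3, 4, 5, 6)
  deg(2) = 1 (neighbors: 6)
  deg(3) = 4 (neighbors: 1, 5, 6, 7)
  deg(4) = 4 (neighbors: 1, 5, 6, 7)
  deg(5) = 3 (neighbors: 1, 3, 4)
  deg(6) = 4 (neighbors: 1, 2, 3, 4)
  deg(7) = 2 (neighbors: 3, 4)

Step 2: Find maximum:
  max(4, 1, 4, 4, 3, 4, 2) = 4 (vertex 1)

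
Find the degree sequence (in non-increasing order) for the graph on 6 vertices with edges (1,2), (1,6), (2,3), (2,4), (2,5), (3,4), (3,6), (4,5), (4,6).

Step 1: Count edges incident to each vertex:
  deg(1) = 2 (neighbors: 2, 6)
  deg(2) = 4 (neighbors: 1, 3, 4, 5)
  deg(3) = 3 (neighbors: 2, 4, 6)
  deg(4) = 4 (neighbors: 2, 3, 5, 6)
  deg(5) = 2 (neighbors: 2, 4)
  deg(6) = 3 (neighbors: 1, 3, 4)

Step 2: Sort degrees in non-increasing order:
  Degrees: [2, 4, 3, 4, 2, 3] -> sorted: [4, 4, 3, 3, 2, 2]

Degree sequence: [4, 4, 3, 3, 2, 2]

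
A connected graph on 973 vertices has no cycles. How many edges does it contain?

A tree on n vertices always has exactly n - 1 edges.
For n = 973: edges = 973 - 1 = 972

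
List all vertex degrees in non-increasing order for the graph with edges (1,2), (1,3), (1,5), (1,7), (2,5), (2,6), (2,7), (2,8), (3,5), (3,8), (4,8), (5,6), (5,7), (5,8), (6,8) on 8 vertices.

Step 1: Count edges incident to each vertex:
  deg(1) = 4 (neighbors: 2, 3, 5, 7)
  deg(2) = 5 (neighbors: 1, 5, 6, 7, 8)
  deg(3) = 3 (neighbors: 1, 5, 8)
  deg(4) = 1 (neighbors: 8)
  deg(5) = 6 (neighbors: 1, 2, 3, 6, 7, 8)
  deg(6) = 3 (neighbors: 2, 5, 8)
  deg(7) = 3 (neighbors: 1, 2, 5)
  deg(8) = 5 (neighbors: 2, 3, 4, 5, 6)

Step 2: Sort degrees in non-increasing order:
  Degrees: [4, 5, 3, 1, 6, 3, 3, 5] -> sorted: [6, 5, 5, 4, 3, 3, 3, 1]

Degree sequence: [6, 5, 5, 4, 3, 3, 3, 1]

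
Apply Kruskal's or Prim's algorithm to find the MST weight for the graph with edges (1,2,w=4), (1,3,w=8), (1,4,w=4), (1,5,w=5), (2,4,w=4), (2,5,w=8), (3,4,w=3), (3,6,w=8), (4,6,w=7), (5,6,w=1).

Apply Kruskal's algorithm (sort edges by weight, add if no cycle):

Sorted edges by weight:
  (5,6) w=1
  (3,4) w=3
  (1,4) w=4
  (1,2) w=4
  (2,4) w=4
  (1,5) w=5
  (4,6) w=7
  (1,3) w=8
  (2,5) w=8
  (3,6) w=8

Add edge (5,6) w=1 -- no cycle. Running total: 1
Add edge (3,4) w=3 -- no cycle. Running total: 4
Add edge (1,4) w=4 -- no cycle. Running total: 8
Add edge (1,2) w=4 -- no cycle. Running total: 12
Skip edge (2,4) w=4 -- would create cycle
Add edge (1,5) w=5 -- no cycle. Running total: 17

MST edges: (5,6,w=1), (3,4,w=3), (1,4,w=4), (1,2,w=4), (1,5,w=5)
Total MST weight: 1 + 3 + 4 + 4 + 5 = 17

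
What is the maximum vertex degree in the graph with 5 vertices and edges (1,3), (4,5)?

Step 1: Count edges incident to each vertex:
  deg(1) = 1 (neighbors: 3)
  deg(2) = 0 (neighbors: none)
  deg(3) = 1 (neighbors: 1)
  deg(4) = 1 (neighbors: 5)
  deg(5) = 1 (neighbors: 4)

Step 2: Find maximum:
  max(1, 0, 1, 1, 1) = 1 (vertex 1)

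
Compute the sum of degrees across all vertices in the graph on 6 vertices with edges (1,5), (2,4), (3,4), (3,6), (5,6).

Step 1: Count edges incident to each vertex:
  deg(1) = 1 (neighbors: 5)
  deg(2) = 1 (neighbors: 4)
  deg(3) = 2 (neighbors: 4, 6)
  deg(4) = 2 (neighbors: 2, 3)
  deg(5) = 2 (neighbors: 1, 6)
  deg(6) = 2 (neighbors: 3, 5)

Step 2: Sum all degrees:
  1 + 1 + 2 + 2 + 2 + 2 = 10

Verification: sum of degrees = 2 * |E| = 2 * 5 = 10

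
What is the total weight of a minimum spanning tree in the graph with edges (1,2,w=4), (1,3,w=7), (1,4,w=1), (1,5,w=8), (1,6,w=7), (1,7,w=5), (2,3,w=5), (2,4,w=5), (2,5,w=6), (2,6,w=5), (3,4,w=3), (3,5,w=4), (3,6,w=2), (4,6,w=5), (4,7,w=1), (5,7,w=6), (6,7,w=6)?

Apply Kruskal's algorithm (sort edges by weight, add if no cycle):

Sorted edges by weight:
  (1,4) w=1
  (4,7) w=1
  (3,6) w=2
  (3,4) w=3
  (1,2) w=4
  (3,5) w=4
  (1,7) w=5
  (2,3) w=5
  (2,6) w=5
  (2,4) w=5
  (4,6) w=5
  (2,5) w=6
  (5,7) w=6
  (6,7) w=6
  (1,3) w=7
  (1,6) w=7
  (1,5) w=8

Add edge (1,4) w=1 -- no cycle. Running total: 1
Add edge (4,7) w=1 -- no cycle. Running total: 2
Add edge (3,6) w=2 -- no cycle. Running total: 4
Add edge (3,4) w=3 -- no cycle. Running total: 7
Add edge (1,2) w=4 -- no cycle. Running total: 11
Add edge (3,5) w=4 -- no cycle. Running total: 15

MST edges: (1,4,w=1), (4,7,w=1), (3,6,w=2), (3,4,w=3), (1,2,w=4), (3,5,w=4)
Total MST weight: 1 + 1 + 2 + 3 + 4 + 4 = 15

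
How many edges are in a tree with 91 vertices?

A tree on n vertices always has exactly n - 1 edges.
For n = 91: edges = 91 - 1 = 90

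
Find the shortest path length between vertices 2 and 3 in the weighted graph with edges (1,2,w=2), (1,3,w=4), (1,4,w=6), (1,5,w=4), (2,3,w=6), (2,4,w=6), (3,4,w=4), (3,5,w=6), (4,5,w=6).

Step 1: Build adjacency list with weights:
  1: 2(w=2), 3(w=4), 4(w=6), 5(w=4)
  2: 1(w=2), 3(w=6), 4(w=6)
  3: 1(w=4), 2(w=6), 4(w=4), 5(w=6)
  4: 1(w=6), 2(w=6), 3(w=4), 5(w=6)
  5: 1(w=4), 3(w=6), 4(w=6)

Step 2: Apply Dijkstra's algorithm from vertex 2:
  Visit vertex 2 (distance=0)
    Update dist[1] = 2
    Update dist[3] = 6
    Update dist[4] = 6
  Visit vertex 1 (distance=2)
    Update dist[5] = 6
  Visit vertex 3 (distance=6)

Step 3: Shortest path: 2 -> 3
Total weight: 6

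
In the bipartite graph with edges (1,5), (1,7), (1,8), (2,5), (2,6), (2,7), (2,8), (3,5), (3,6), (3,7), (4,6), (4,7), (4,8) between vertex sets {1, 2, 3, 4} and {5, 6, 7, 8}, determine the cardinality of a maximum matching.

Step 1: List the neighbors of each left vertex:
  1: 5, 7, 8
  2: 5, 6, 7, 8
  3: 5, 6, 7
  4: 6, 7, 8

Step 2: Greedily match left vertices, then look for augmenting paths:
  Match 1 -- 5
  Match 2 -- 6
  Match 3 -- 7
  Match 4 -- 8
  No augmenting path remains.

Step 3: Verify this is maximum:
  Matching size 4 = min(|L|, |R|) = min(4, 4), which is an upper bound, so this matching is maximum.

Maximum matching: {(1,5), (2,6), (3,7), (4,8)}
Size: 4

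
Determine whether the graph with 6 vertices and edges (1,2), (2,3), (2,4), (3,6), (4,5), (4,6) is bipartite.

Step 1: Attempt 2-coloring using BFS:
  Start at vertex 1, assign color 0
  Color vertex 2 with color 1 (neighbor of 1)
  Color vertex 3 with color 0 (neighbor of 2)
  Color vertex 4 with color 0 (neighbor of 2)
  Color vertex 6 with color 1 (neighbor of 3)
  Color vertex 5 with color 1 (neighbor of 4)

Step 2: 2-coloring succeeded. No conflicts found.
  Set A (color 0): {1, 3, 4}
  Set B (color 1): {2, 5, 6}

The graph is bipartite with partition {1, 3, 4}, {2, 5, 6}.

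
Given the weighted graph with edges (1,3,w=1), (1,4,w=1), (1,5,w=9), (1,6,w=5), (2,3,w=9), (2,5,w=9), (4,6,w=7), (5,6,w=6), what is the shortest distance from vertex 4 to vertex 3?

Step 1: Build adjacency list with weights:
  1: 3(w=1), 4(w=1), 5(w=9), 6(w=5)
  2: 3(w=9), 5(w=9)
  3: 1(w=1), 2(w=9)
  4: 1(w=1), 6(w=7)
  5: 1(w=9), 2(w=9), 6(w=6)
  6: 1(w=5), 4(w=7), 5(w=6)

Step 2: Apply Dijkstra's algorithm from vertex 4:
  Visit vertex 4 (distance=0)
    Update dist[1] = 1
    Update dist[6] = 7
  Visit vertex 1 (distance=1)
    Update dist[3] = 2
    Update dist[5] = 10
    Update dist[6] = 6
  Visit vertex 3 (distance=2)
    Update dist[2] = 11

Step 3: Shortest path: 4 -> 1 -> 3
Total weight: 1 + 1 = 2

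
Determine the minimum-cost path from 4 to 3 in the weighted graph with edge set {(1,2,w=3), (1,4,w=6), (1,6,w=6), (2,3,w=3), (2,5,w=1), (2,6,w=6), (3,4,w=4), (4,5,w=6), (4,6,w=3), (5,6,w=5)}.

Step 1: Build adjacency list with weights:
  1: 2(w=3), 4(w=6), 6(w=6)
  2: 1(w=3), 3(w=3), 5(w=1), 6(w=6)
  3: 2(w=3), 4(w=4)
  4: 1(w=6), 3(w=4), 5(w=6), 6(w=3)
  5: 2(w=1), 4(w=6), 6(w=5)
  6: 1(w=6), 2(w=6), 4(w=3), 5(w=5)

Step 2: Apply Dijkstra's algorithm from vertex 4:
  Visit vertex 4 (distance=0)
    Update dist[1] = 6
    Update dist[3] = 4
    Update dist[5] = 6
    Update dist[6] = 3
  Visit vertex 6 (distance=3)
    Update dist[2] = 9
  Visit vertex 3 (distance=4)
    Update dist[2] = 7

Step 3: Shortest path: 4 -> 3
Total weight: 4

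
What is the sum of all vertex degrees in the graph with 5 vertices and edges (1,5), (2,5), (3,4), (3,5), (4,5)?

Step 1: Count edges incident to each vertex:
  deg(1) = 1 (neighbors: 5)
  deg(2) = 1 (neighbors: 5)
  deg(3) = 2 (neighbors: 4, 5)
  deg(4) = 2 (neighbors: 3, 5)
  deg(5) = 4 (neighbors: 1, 2, 3, 4)

Step 2: Sum all degrees:
  1 + 1 + 2 + 2 + 4 = 10

Verification: sum of degrees = 2 * |E| = 2 * 5 = 10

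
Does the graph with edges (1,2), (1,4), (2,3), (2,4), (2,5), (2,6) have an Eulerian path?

Step 1: Find the degree of each vertex:
  deg(1) = 2
  deg(2) = 5
  deg(3) = 1
  deg(4) = 2
  deg(5) = 1
  deg(6) = 1

Step 2: Count vertices with odd degree:
  Odd-degree vertices: 2, 3, 5, 6 (4 total)

Step 3: Apply Euler's theorem:
  - Eulerian circuit exists iff graph is connected and all vertices have even degree
  - Eulerian path exists iff graph is connected and has 0 or 2 odd-degree vertices

Graph has 4 odd-degree vertices (need 0 or 2).
Neither Eulerian path nor Eulerian circuit exists.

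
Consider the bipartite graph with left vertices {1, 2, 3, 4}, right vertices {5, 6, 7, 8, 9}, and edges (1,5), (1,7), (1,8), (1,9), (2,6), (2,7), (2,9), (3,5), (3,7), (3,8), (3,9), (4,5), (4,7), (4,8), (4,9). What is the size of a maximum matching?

Step 1: List the neighbors of each left vertex:
  1: 5, 7, 8, 9
  2: 6, 7, 9
  3: 5, 7, 8, 9
  4: 5, 7, 8, 9

Step 2: Greedily match left vertices, then look for augmenting paths:
  Match 1 -- 5
  Match 2 -- 6
  Match 3 -- 7
  Match 4 -- 8
  No augmenting path remains.

Step 3: Verify this is maximum:
  Matching size 4 = min(|L|, |R|) = min(4, 5), which is an upper bound, so this matching is maximum.

Maximum matching: {(1,5), (2,6), (3,7), (4,8)}
Size: 4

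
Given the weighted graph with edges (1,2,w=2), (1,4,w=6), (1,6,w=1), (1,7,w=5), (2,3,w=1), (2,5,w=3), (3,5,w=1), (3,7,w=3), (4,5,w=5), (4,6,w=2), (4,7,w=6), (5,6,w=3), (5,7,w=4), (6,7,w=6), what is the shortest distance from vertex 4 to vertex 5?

Step 1: Build adjacency list with weights:
  1: 2(w=2), 4(w=6), 6(w=1), 7(w=5)
  2: 1(w=2), 3(w=1), 5(w=3)
  3: 2(w=1), 5(w=1), 7(w=3)
  4: 1(w=6), 5(w=5), 6(w=2), 7(w=6)
  5: 2(w=3), 3(w=1), 4(w=5), 6(w=3), 7(w=4)
  6: 1(w=1), 4(w=2), 5(w=3), 7(w=6)
  7: 1(w=5), 3(w=3), 4(w=6), 5(w=4), 6(w=6)

Step 2: Apply Dijkstra's algorithm from vertex 4:
  Visit vertex 4 (distance=0)
    Update dist[1] = 6
    Update dist[5] = 5
    Update dist[6] = 2
    Update dist[7] = 6
  Visit vertex 6 (distance=2)
    Update dist[1] = 3
  Visit vertex 1 (distance=3)
    Update dist[2] = 5
  Visit vertex 2 (distance=5)
    Update dist[3] = 6
  Visit vertex 5 (distance=5)

Step 3: Shortest path: 4 -> 5
Total weight: 5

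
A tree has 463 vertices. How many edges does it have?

A tree on n vertices always has exactly n - 1 edges.
For n = 463: edges = 463 - 1 = 462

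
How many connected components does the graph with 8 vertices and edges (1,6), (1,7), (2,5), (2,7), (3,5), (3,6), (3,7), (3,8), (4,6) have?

Step 1: Build adjacency list from edges:
  1: 6, 7
  2: 5, 7
  3: 5, 6, 7, 8
  4: 6
  5: 2, 3
  6: 1, 3, 4
  7: 1, 2, 3
  8: 3

Step 2: Run BFS/DFS from vertex 1:
  Visited: {1, 6, 7, 3, 4, 2, 5, 8}
  Reached 8 of 8 vertices

Step 3: All 8 vertices reached from vertex 1, so the graph is connected.
Number of connected components: 1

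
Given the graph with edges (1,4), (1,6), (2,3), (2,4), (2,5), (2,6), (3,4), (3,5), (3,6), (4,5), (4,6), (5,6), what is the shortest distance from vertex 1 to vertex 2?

Step 1: Build adjacency list:
  1: 4, 6
  2: 3, 4, 5, 6
  3: 2, 4, 5, 6
  4: 1, 2, 3, 5, 6
  5: 2, 3, 4, 6
  6: 1, 2, 3, 4, 5

Step 2: BFS from vertex 1 to find shortest path to 2:
  vertex 4 reached at distance 1
  vertex 6 reached at distance 1
  vertex 2 reached at distance 2

Step 3: Shortest path: 1 -> 4 -> 2
Path length: 2 edges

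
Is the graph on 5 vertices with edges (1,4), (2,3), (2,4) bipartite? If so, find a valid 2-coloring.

Step 1: Attempt 2-coloring using BFS:
  Start at vertex 1, assign color 0
  Color vertex 4 with color 1 (neighbor of 1)
  Color vertex 2 with color 0 (neighbor of 4)
  Color vertex 3 with color 1 (neighbor of 2)
  Start new component at vertex 5, assign color 0

Step 2: 2-coloring succeeded. No conflicts found.
  Set A (color 0): {1, 2, 5}
  Set B (color 1): {3, 4}

The graph is bipartite with partition {1, 2, 5}, {3, 4}.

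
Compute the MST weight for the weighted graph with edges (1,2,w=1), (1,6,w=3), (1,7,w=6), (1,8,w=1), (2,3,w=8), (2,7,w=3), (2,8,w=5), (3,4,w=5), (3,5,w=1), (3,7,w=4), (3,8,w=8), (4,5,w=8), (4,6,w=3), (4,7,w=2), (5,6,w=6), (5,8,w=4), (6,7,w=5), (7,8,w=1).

Apply Kruskal's algorithm (sort edges by weight, add if no cycle):

Sorted edges by weight:
  (1,2) w=1
  (1,8) w=1
  (3,5) w=1
  (7,8) w=1
  (4,7) w=2
  (1,6) w=3
  (2,7) w=3
  (4,6) w=3
  (3,7) w=4
  (5,8) w=4
  (2,8) w=5
  (3,4) w=5
  (6,7) w=5
  (1,7) w=6
  (5,6) w=6
  (2,3) w=8
  (3,8) w=8
  (4,5) w=8

Add edge (1,2) w=1 -- no cycle. Running total: 1
Add edge (1,8) w=1 -- no cycle. Running total: 2
Add edge (3,5) w=1 -- no cycle. Running total: 3
Add edge (7,8) w=1 -- no cycle. Running total: 4
Add edge (4,7) w=2 -- no cycle. Running total: 6
Add edge (1,6) w=3 -- no cycle. Running total: 9
Skip edge (2,7) w=3 -- would create cycle
Skip edge (4,6) w=3 -- would create cycle
Add edge (3,7) w=4 -- no cycle. Running total: 13

MST edges: (1,2,w=1), (1,8,w=1), (3,5,w=1), (7,8,w=1), (4,7,w=2), (1,6,w=3), (3,7,w=4)
Total MST weight: 1 + 1 + 1 + 1 + 2 + 3 + 4 = 13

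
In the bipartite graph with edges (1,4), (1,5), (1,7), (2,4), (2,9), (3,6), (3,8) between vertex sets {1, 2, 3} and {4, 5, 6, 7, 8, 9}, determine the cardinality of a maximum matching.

Step 1: List the neighbors of each left vertex:
  1: 4, 5, 7
  2: 4, 9
  3: 6, 8

Step 2: Greedily match left vertices, then look for augmenting paths:
  Match 1 -- 4
  Match 2 -- 9
  Match 3 -- 6
  No augmenting path remains.

Step 3: Verify this is maximum:
  Matching size 3 = min(|L|, |R|) = min(3, 6), which is an upper bound, so this matching is maximum.

Maximum matching: {(1,4), (2,9), (3,6)}
Size: 3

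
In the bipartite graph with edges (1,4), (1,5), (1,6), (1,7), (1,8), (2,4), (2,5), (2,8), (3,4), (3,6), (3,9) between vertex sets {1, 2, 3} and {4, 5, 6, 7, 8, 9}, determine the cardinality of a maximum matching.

Step 1: List the neighbors of each left vertex:
  1: 4, 5, 6, 7, 8
  2: 4, 5, 8
  3: 4, 6, 9

Step 2: Greedily match left vertices, then look for augmenting paths:
  Match 1 -- 4
  Match 2 -- 5
  Match 3 -- 6
  No augmenting path remains.

Step 3: Verify this is maximum:
  Matching size 3 = min(|L|, |R|) = min(3, 6), which is an upper bound, so this matching is maximum.

Maximum matching: {(1,4), (2,5), (3,6)}
Size: 3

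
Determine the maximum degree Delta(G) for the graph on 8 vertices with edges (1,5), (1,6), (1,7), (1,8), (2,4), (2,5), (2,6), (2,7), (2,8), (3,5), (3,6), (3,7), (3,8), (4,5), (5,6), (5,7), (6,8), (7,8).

Step 1: Count edges incident to each vertex:
  deg(1) = 4 (neighbors: 5, 6, 7, 8)
  deg(2) = 5 (neighbors: 4, 5, 6, 7, 8)
  deg(3) = 4 (neighbors: 5, 6, 7, 8)
  deg(4) = 2 (neighbors: 2, 5)
  deg(5) = 6 (neighbors: 1, 2, 3, 4, 6, 7)
  deg(6) = 5 (neighbors: 1, 2, 3, 5, 8)
  deg(7) = 5 (neighbors: 1, 2, 3, 5, 8)
  deg(8) = 5 (neighbors: 1, 2, 3, 6, 7)

Step 2: Find maximum:
  max(4, 5, 4, 2, 6, 5, 5, 5) = 6 (vertex 5)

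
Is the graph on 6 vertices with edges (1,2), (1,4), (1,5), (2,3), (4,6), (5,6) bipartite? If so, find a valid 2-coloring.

Step 1: Attempt 2-coloring using BFS:
  Start at vertex 1, assign color 0
  Color vertex 2 with color 1 (neighbor of 1)
  Color vertex 4 with color 1 (neighbor of 1)
  Color vertex 5 with color 1 (neighbor of 1)
  Color vertex 3 with color 0 (neighbor of 2)
  Color vertex 6 with color 0 (neighbor of 4)

Step 2: 2-coloring succeeded. No conflicts found.
  Set A (color 0): {1, 3, 6}
  Set B (color 1): {2, 4, 5}

The graph is bipartite with partition {1, 3, 6}, {2, 4, 5}.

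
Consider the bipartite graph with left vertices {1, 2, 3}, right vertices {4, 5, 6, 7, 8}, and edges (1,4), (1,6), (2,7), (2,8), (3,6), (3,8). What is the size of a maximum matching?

Step 1: List the neighbors of each left vertex:
  1: 4, 6
  2: 7, 8
  3: 6, 8

Step 2: Greedily match left vertices, then look for augmenting paths:
  Match 1 -- 4
  Match 2 -- 7
  Match 3 -- 6
  No augmenting path remains.

Step 3: Verify this is maximum:
  Matching size 3 = min(|L|, |R|) = min(3, 5), which is an upper bound, so this matching is maximum.

Maximum matching: {(1,4), (2,7), (3,6)}
Size: 3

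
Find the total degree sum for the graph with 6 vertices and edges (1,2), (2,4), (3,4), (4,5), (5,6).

Step 1: Count edges incident to each vertex:
  deg(1) = 1 (neighbors: 2)
  deg(2) = 2 (neighbors: 1, 4)
  deg(3) = 1 (neighbors: 4)
  deg(4) = 3 (neighbors: 2, 3, 5)
  deg(5) = 2 (neighbors: 4, 6)
  deg(6) = 1 (neighbors: 5)

Step 2: Sum all degrees:
  1 + 2 + 1 + 3 + 2 + 1 = 10

Verification: sum of degrees = 2 * |E| = 2 * 5 = 10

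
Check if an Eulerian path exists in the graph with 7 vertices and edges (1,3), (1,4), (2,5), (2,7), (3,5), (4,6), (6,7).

Step 1: Find the degree of each vertex:
  deg(1) = 2
  deg(2) = 2
  deg(3) = 2
  deg(4) = 2
  deg(5) = 2
  deg(6) = 2
  deg(7) = 2

Step 2: Count vertices with odd degree:
  All vertices have even degree (0 odd-degree vertices)

Step 3: Apply Euler's theorem:
  - Eulerian circuit exists iff graph is connected and all vertices have even degree
  - Eulerian path exists iff graph is connected and has 0 or 2 odd-degree vertices

Graph is connected with 0 odd-degree vertices.
Both Eulerian circuit and Eulerian path exist.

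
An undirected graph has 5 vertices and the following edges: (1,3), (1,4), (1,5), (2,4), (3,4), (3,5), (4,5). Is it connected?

Step 1: Build adjacency list from edges:
  1: 3, 4, 5
  2: 4
  3: 1, 4, 5
  4: 1, 2, 3, 5
  5: 1, 3, 4

Step 2: Run BFS/DFS from vertex 1:
  Visited: {1, 3, 4, 5, 2}
  Reached 5 of 5 vertices

Step 3: All 5 vertices reached from vertex 1, so the graph is connected.
Answer: Yes, the graph is connected.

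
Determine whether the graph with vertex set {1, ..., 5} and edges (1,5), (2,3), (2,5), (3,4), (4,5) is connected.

Step 1: Build adjacency list from edges:
  1: 5
  2: 3, 5
  3: 2, 4
  4: 3, 5
  5: 1, 2, 4

Step 2: Run BFS/DFS from vertex 1:
  Visited: {1, 5, 2, 4, 3}
  Reached 5 of 5 vertices

Step 3: All 5 vertices reached from vertex 1, so the graph is connected.
Answer: Yes, the graph is connected.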